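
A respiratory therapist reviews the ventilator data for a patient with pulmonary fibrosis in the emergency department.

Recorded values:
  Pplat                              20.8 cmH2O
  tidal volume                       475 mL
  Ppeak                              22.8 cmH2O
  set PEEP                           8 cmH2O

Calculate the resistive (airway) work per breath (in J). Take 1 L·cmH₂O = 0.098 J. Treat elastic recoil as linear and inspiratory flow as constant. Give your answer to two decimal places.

With constant inspiratory flow the resistive pressure is constant at PIP − Pplat = 22.8 − 20.8 = 2.0 cmH2O, so resistive work = 2.0 × 0.475 = 0.95 L·cmH2O.
× 0.098 J/(L·cmH2O) → 0.0931 J.

0.09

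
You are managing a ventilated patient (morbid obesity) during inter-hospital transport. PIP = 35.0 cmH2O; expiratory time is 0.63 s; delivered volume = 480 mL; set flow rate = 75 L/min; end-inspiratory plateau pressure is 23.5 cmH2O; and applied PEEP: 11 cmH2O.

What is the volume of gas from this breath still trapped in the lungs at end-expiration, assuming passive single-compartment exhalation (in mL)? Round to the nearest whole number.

81

Flow: 75 L/min ÷ 60 = 1.25 L/s.
R = (PIP − Pplat)/V̇ = (35.0 − 23.5) / 1.25 = 11.5/1.25 = 9.2 cmH2O·s/L.
C = Vt/(Pplat − PEEP) = 480.0 / (23.5 − 11) = 480.0/12.5 = 38.4 mL/cmH2O.
τ = R × C = 9.2 × 0.0384 L/cmH2O = 0.3533 s.
Fraction remaining = e^(−Te/τ) = e^(−0.63/0.3533) = 0.1681.
Trapped volume = 480.0 × 0.1681 = 80.688 mL.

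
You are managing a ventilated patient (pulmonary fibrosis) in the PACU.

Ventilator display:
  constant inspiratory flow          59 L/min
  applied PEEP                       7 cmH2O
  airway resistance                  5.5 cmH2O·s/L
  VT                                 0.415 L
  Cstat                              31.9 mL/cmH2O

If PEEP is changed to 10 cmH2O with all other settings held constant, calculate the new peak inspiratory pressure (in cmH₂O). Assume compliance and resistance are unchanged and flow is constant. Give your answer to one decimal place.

Flow: 59 L/min ÷ 60 = 0.9833 L/s.
PIP = Vt/C + R·V̇ + PEEP (constant-flow equation of motion).
Only the baseline term changes: ΔPIP = ΔPEEP = 10 − 7 = 3.0 cmH2O.
Original PIP = 415/31.9 + 5.5×0.9833 + 7 = 25.418 cmH2O; new PIP = 25.418 + (3.0) = 28.418 cmH2O.

28.4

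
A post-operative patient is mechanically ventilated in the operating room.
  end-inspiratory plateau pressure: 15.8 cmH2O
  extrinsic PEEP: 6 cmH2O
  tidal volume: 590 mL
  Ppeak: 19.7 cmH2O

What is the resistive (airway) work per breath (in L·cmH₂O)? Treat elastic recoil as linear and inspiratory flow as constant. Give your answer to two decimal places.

2.30

With constant inspiratory flow the resistive pressure is constant at PIP − Pplat = 19.7 − 15.8 = 3.9 cmH2O, so resistive work = 3.9 × 0.590 = 2.301 L·cmH2O.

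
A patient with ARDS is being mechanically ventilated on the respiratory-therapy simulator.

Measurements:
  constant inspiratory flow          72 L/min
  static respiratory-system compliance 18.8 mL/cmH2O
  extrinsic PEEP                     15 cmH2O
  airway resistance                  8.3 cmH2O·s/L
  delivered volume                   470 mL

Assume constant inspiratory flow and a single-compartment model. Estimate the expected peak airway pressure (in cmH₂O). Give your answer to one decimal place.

Flow: 72 L/min ÷ 60 = 1.2 L/s.
Equation of motion (constant flow): PIP = Vt/C + R·V̇ + PEEP.
PIP = 470/18.8 + 8.3×1.2 + 15 = 25.0 + 9.96 + 15 = 49.96 cmH2O.

50.0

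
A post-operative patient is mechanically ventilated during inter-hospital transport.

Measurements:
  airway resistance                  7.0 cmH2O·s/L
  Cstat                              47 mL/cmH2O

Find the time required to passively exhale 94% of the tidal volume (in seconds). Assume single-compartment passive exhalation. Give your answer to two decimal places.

0.93

τ = R × C = 7.0 × 47 mL/cmH2O = 7.0 × 0.047 L/cmH2O = 0.329 s.
Exhaled fraction f = 1 − e^(−t/τ) → t = −τ·ln(1 − f) = −0.329·ln(0.06) = 0.9256 s.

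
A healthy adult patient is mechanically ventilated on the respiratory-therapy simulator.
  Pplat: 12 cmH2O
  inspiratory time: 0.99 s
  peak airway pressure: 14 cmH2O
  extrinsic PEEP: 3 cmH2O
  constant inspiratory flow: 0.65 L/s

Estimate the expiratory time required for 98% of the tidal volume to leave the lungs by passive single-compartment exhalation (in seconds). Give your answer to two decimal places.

0.86

Vt = flow × Ti = 0.65 L/s × 0.99 s × 1000 mL/L = 643.5 mL.
R = (PIP − Pplat)/V̇ = (14 − 12) / 0.65 = 2.0/0.65 = 3.077 cmH2O·s/L.
C = Vt/(Pplat − PEEP) = 643.5 / (12 − 3) = 643.5/9.0 = 71.5 mL/cmH2O.
τ = R × C = 3.077 × 0.0715 L/cmH2O = 0.22 s.
t = −τ·ln(1 − 0.98) = −0.22·ln(0.02) = 0.8606 s.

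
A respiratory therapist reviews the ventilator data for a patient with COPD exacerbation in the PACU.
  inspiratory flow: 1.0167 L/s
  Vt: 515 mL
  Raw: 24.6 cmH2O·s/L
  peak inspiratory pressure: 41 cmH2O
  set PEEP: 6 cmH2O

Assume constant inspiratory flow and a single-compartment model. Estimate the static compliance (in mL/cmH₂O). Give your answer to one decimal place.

51.6

Equation of motion (constant flow): PIP = Vt/C + R·V̇ + PEEP.
Vt/C = PIP − R·V̇ − PEEP = 41 − 24.6×1.0167 − 6 = 41 − 25.011 − 6 = 9.989 cmH2O.
C = Vt / 9.989 = 515 / 9.989 = 51.557 mL/cmH2O.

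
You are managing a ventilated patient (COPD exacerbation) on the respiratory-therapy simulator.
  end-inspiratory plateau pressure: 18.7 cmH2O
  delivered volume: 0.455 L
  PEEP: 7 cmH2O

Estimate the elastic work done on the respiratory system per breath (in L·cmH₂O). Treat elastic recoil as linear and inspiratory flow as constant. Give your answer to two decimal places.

Elastic work ≈ ½ × (Pplat − PEEP) × Vt = 0.5 × (18.7 − 7) × 0.455 L = 0.5 × 11.7 × 0.455 = 2.662 L·cmH2O.

2.66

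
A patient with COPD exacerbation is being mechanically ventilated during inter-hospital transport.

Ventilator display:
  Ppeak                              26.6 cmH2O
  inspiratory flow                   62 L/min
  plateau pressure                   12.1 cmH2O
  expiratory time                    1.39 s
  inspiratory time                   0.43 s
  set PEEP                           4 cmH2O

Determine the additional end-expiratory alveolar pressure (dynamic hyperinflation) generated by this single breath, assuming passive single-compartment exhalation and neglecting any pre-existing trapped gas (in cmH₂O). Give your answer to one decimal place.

Flow: 62 L/min ÷ 60 = 1.0333 L/s.
Vt = flow × Ti = 1.0333 L/s × 0.43 s × 1000 mL/L = 444.32 mL.
R = (PIP − Pplat)/V̇ = (26.6 − 12.1) / 1.0333 = 14.5/1.0333 = 14.033 cmH2O·s/L.
C = Vt/(Pplat − PEEP) = 444.32 / (12.1 − 4) = 444.32/8.1 = 54.854 mL/cmH2O.
τ = R × C = 14.033 × 0.05485 L/cmH2O = 0.7697 s.
Fraction remaining = e^(−Te/τ) = e^(−1.39/0.7697) = 0.1643; trapped volume = 444.32 × 0.1643 = 73.002 mL.
Additional alveolar pressure from trapping ≈ V_trapped / C = 73.002 / 54.854 = 1.331 cmH2O.

1.3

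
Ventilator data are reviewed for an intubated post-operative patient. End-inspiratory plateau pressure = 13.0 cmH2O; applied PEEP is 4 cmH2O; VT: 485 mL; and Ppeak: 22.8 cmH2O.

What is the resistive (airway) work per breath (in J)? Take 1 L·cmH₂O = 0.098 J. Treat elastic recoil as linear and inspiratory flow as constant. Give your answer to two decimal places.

0.47

With constant inspiratory flow the resistive pressure is constant at PIP − Pplat = 22.8 − 13.0 = 9.8 cmH2O, so resistive work = 9.8 × 0.485 = 4.753 L·cmH2O.
× 0.098 J/(L·cmH2O) → 0.4658 J.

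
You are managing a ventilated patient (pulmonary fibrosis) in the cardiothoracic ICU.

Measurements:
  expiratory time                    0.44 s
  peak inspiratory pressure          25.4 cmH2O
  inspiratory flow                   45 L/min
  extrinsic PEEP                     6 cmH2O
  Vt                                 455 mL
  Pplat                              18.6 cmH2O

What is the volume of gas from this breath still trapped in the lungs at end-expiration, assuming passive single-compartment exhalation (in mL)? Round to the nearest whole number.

119

Flow: 45 L/min ÷ 60 = 0.75 L/s.
R = (PIP − Pplat)/V̇ = (25.4 − 18.6) / 0.75 = 6.8/0.75 = 9.067 cmH2O·s/L.
C = Vt/(Pplat − PEEP) = 455.0 / (18.6 − 6) = 455.0/12.6 = 36.111 mL/cmH2O.
τ = R × C = 9.067 × 0.03611 L/cmH2O = 0.3274 s.
Fraction remaining = e^(−Te/τ) = e^(−0.44/0.3274) = 0.2608.
Trapped volume = 455.0 × 0.2608 = 118.66 mL.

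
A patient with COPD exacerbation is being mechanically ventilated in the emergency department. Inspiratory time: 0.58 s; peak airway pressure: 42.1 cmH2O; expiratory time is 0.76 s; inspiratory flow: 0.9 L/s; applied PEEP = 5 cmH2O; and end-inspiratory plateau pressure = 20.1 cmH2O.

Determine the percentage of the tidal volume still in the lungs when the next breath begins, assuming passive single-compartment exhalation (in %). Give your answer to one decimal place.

40.7

Vt = flow × Ti = 0.9 L/s × 0.58 s × 1000 mL/L = 522.0 mL.
R = (PIP − Pplat)/V̇ = (42.1 − 20.1) / 0.9 = 22.0/0.9 = 24.444 cmH2O·s/L.
C = Vt/(Pplat − PEEP) = 522.0 / (20.1 − 5) = 522.0/15.1 = 34.57 mL/cmH2O.
τ = R × C = 24.444 × 0.03457 L/cmH2O = 0.845 s.
Fraction remaining at end-expiration = e^(−Te/τ) = e^(−0.76/0.845) = 0.4068 → 40.68%.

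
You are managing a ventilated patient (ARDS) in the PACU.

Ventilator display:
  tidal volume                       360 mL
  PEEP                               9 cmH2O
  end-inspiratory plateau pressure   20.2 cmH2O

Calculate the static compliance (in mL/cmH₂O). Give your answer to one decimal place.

32.1

Cstat = Vt / (Pplat − PEEP) = 360 / (20.2 − 9) = 360 / 11.2 = 32.143 mL/cmH2O.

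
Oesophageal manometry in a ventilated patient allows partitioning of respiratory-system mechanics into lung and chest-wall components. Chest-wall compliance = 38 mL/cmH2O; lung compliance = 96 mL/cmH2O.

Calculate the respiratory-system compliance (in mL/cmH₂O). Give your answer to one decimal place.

27.2

Lung and chest wall are elastances in series: 1/Crs = 1/CL + 1/Ccw.
1/Crs = 1/96 + 1/38 = 0.03673.
Crs = 27.226 mL/cmH2O.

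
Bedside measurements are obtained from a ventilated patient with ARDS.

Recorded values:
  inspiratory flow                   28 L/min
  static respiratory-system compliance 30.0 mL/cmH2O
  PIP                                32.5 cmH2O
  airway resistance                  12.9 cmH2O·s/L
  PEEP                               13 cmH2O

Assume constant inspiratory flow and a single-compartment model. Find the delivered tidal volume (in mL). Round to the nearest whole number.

404

Flow: 28 L/min ÷ 60 = 0.4667 L/s.
Equation of motion (constant flow): PIP = Vt/C + R·V̇ + PEEP.
Vt/C = PIP − R·V̇ − PEEP = 32.5 − 6.02 − 13 = 13.48 cmH2O.
Vt = C × 13.48 = 30.0 × 13.48 = 404.4 mL.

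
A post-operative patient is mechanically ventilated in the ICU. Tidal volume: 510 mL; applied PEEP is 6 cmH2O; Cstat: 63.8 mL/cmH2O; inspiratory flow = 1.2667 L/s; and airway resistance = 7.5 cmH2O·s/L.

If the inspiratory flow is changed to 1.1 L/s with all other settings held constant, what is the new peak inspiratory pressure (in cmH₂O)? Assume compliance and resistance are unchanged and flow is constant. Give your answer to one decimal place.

PIP = Vt/C + R·V̇ + PEEP (constant-flow equation of motion).
Only the resistive term changes: ΔPIP = R × ΔV̇ = 7.5 × (1.1 − 1.2667) = 7.5 × -0.1667 = -1.25 cmH2O.
Original PIP = 510/63.8 + 7.5×1.2667 + 6 = 23.494 cmH2O; new PIP = 23.494 + (-1.25) = 22.244 cmH2O.

22.2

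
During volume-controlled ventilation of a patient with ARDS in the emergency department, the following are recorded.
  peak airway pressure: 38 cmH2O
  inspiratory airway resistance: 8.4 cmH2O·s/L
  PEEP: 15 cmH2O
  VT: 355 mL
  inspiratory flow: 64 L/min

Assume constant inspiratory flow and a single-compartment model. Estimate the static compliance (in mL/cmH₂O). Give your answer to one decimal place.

25.3

Flow: 64 L/min ÷ 60 = 1.0667 L/s.
Equation of motion (constant flow): PIP = Vt/C + R·V̇ + PEEP.
Vt/C = PIP − R·V̇ − PEEP = 38 − 8.4×1.0667 − 15 = 38 − 8.96 − 15 = 14.04 cmH2O.
C = Vt / 14.04 = 355 / 14.04 = 25.285 mL/cmH2O.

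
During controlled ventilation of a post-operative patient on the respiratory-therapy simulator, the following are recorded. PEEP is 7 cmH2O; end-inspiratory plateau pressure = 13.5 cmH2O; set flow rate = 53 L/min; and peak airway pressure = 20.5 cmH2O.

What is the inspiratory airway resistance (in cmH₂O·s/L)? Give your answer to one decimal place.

7.9

Flow: 53 L/min ÷ 60 = 0.8833 L/s.
Raw = (PIP − Pplat) / flow = (20.5 − 13.5) / 0.8833 = 7.0 / 0.8833 = 7.925 cmH2O·s/L.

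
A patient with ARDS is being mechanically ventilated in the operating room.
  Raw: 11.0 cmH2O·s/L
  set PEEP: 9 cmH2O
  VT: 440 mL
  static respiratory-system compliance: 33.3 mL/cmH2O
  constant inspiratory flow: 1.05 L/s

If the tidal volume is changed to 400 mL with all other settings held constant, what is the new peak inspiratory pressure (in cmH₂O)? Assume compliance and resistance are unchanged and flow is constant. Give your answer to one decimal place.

32.6

PIP = Vt/C + R·V̇ + PEEP (constant-flow equation of motion).
Only the elastic term changes: ΔPIP = ΔVt / C = (400 − 440) / 33.3 = -1.201 cmH2O.
Original PIP = 440/33.3 + 11.0×1.05 + 9 = 33.763 cmH2O; new PIP = 33.763 + (-1.201) = 32.562 cmH2O.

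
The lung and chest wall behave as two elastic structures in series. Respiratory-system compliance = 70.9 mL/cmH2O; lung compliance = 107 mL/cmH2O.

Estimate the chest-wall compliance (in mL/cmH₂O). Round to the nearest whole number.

1/Ccw = 1/Crs − 1/CL.
1/Ccw = 1/70.9 − 1/107 = 0.004759.
Ccw = 210.13 mL/cmH2O.

210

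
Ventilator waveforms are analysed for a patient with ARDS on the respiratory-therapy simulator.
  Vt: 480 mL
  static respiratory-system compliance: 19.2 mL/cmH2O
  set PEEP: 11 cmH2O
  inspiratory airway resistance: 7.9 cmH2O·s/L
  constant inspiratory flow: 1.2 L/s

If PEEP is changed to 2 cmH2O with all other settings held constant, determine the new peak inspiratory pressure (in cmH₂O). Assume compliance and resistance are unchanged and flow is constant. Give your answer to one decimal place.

36.5

PIP = Vt/C + R·V̇ + PEEP (constant-flow equation of motion).
Only the baseline term changes: ΔPIP = ΔPEEP = 2 − 11 = -9.0 cmH2O.
Original PIP = 480/19.2 + 7.9×1.2 + 11 = 45.48 cmH2O; new PIP = 45.48 + (-9.0) = 36.48 cmH2O.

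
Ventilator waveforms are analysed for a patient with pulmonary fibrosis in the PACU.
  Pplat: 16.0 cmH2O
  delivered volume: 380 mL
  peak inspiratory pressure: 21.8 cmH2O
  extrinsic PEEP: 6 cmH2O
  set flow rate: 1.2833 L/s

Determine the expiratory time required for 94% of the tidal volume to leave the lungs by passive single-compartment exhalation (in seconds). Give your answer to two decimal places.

0.48

R = (PIP − Pplat)/V̇ = (21.8 − 16.0) / 1.2833 = 5.8/1.2833 = 4.52 cmH2O·s/L.
C = Vt/(Pplat − PEEP) = 380.0 / (16.0 − 6) = 380.0/10.0 = 38.0 mL/cmH2O.
τ = R × C = 4.52 × 0.038 L/cmH2O = 0.1718 s.
t = −τ·ln(1 − 0.94) = −0.1718·ln(0.06) = 0.4833 s.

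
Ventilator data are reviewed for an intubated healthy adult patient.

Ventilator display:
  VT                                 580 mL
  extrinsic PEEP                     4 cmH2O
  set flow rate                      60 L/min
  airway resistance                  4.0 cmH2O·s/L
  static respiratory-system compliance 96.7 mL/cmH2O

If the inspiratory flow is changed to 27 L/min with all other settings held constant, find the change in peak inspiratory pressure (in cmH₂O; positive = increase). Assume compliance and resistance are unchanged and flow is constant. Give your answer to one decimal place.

-2.2

Flow: 60 L/min ÷ 60 = 1 L/s.
New flow: 27 L/min ÷ 60 = 0.45 L/s.
PIP = Vt/C + R·V̇ + PEEP (constant-flow equation of motion).
Only the resistive term changes: ΔPIP = R × ΔV̇ = 4.0 × (0.45 − 1) = 4.0 × -0.55 = -2.2 cmH2O.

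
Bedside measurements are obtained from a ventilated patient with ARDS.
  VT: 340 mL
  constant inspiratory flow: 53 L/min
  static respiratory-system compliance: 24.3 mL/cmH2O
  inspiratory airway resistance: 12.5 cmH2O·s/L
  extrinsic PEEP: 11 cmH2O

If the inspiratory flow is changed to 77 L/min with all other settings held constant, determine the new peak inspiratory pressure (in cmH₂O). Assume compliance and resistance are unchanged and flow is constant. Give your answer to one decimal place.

Flow: 53 L/min ÷ 60 = 0.8833 L/s.
New flow: 77 L/min ÷ 60 = 1.2833 L/s.
PIP = Vt/C + R·V̇ + PEEP (constant-flow equation of motion).
Only the resistive term changes: ΔPIP = R × ΔV̇ = 12.5 × (1.2833 − 0.8833) = 12.5 × 0.4 = 5.0 cmH2O.
Original PIP = 340/24.3 + 12.5×0.8833 + 11 = 36.033 cmH2O; new PIP = 36.033 + (5.0) = 41.033 cmH2O.

41.0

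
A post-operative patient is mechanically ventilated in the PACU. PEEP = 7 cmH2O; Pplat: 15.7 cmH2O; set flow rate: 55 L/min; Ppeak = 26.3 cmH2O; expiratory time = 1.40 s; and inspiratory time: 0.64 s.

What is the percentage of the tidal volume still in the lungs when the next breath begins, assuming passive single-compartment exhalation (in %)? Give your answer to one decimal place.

16.6

Flow: 55 L/min ÷ 60 = 0.9167 L/s.
Vt = flow × Ti = 0.9167 L/s × 0.64 s × 1000 mL/L = 586.69 mL.
R = (PIP − Pplat)/V̇ = (26.3 − 15.7) / 0.9167 = 10.6/0.9167 = 11.563 cmH2O·s/L.
C = Vt/(Pplat − PEEP) = 586.69 / (15.7 − 7) = 586.69/8.7 = 67.436 mL/cmH2O.
τ = R × C = 11.563 × 0.06744 L/cmH2O = 0.7798 s.
Fraction remaining at end-expiration = e^(−Te/τ) = e^(−1.40/0.7798) = 0.1661 → 16.61%.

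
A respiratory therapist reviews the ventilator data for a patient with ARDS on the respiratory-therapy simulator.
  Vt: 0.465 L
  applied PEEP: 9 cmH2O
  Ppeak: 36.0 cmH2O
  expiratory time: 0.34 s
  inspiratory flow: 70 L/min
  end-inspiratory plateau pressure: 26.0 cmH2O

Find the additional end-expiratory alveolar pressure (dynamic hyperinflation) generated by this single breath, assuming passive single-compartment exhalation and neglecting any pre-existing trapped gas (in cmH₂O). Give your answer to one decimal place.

4.0

Flow: 70 L/min ÷ 60 = 1.1667 L/s.
R = (PIP − Pplat)/V̇ = (36.0 − 26.0) / 1.1667 = 10.0/1.1667 = 8.571 cmH2O·s/L.
C = Vt/(Pplat − PEEP) = 465.0 / (26.0 − 9) = 465.0/17.0 = 27.353 mL/cmH2O.
τ = R × C = 8.571 × 0.02735 L/cmH2O = 0.2344 s.
Fraction remaining = e^(−Te/τ) = e^(−0.34/0.2344) = 0.2345; trapped volume = 465.0 × 0.2345 = 109.04 mL.
Additional alveolar pressure from trapping ≈ V_trapped / C = 109.04 / 27.353 = 3.986 cmH2O.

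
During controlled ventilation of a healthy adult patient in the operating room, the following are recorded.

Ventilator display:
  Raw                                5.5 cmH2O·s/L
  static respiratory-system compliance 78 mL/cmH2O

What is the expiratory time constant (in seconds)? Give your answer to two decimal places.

τ = R × C = 5.5 × 78 mL/cmH2O = 5.5 × 0.078 L/cmH2O = 0.429 s.

0.43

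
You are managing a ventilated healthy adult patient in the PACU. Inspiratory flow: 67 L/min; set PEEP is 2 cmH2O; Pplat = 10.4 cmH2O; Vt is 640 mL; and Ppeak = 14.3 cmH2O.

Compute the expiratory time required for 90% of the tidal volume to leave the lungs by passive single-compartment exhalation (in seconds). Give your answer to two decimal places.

Flow: 67 L/min ÷ 60 = 1.1167 L/s.
R = (PIP − Pplat)/V̇ = (14.3 − 10.4) / 1.1167 = 3.9/1.1167 = 3.492 cmH2O·s/L.
C = Vt/(Pplat − PEEP) = 640.0 / (10.4 − 2) = 640.0/8.4 = 76.19 mL/cmH2O.
τ = R × C = 3.492 × 0.07619 L/cmH2O = 0.2661 s.
t = −τ·ln(1 − 0.90) = −0.2661·ln(0.1) = 0.6127 s.

0.61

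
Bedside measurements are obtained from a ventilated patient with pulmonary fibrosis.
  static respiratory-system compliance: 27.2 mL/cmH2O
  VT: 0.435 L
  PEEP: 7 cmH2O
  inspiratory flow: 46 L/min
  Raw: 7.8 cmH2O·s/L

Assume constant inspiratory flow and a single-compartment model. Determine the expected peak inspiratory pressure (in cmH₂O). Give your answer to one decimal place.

29.0

Flow: 46 L/min ÷ 60 = 0.7667 L/s.
Equation of motion (constant flow): PIP = Vt/C + R·V̇ + PEEP.
PIP = 435/27.2 + 7.8×0.7667 + 7 = 15.993 + 5.98 + 7 = 28.973 cmH2O.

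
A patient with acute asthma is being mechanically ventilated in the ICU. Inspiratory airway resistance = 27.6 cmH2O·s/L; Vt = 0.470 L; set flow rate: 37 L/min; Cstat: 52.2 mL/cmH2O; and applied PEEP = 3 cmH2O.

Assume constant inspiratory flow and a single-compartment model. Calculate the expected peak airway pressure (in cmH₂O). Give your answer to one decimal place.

29.0

Flow: 37 L/min ÷ 60 = 0.6167 L/s.
Equation of motion (constant flow): PIP = Vt/C + R·V̇ + PEEP.
PIP = 470/52.2 + 27.6×0.6167 + 3 = 9.004 + 17.021 + 3 = 29.025 cmH2O.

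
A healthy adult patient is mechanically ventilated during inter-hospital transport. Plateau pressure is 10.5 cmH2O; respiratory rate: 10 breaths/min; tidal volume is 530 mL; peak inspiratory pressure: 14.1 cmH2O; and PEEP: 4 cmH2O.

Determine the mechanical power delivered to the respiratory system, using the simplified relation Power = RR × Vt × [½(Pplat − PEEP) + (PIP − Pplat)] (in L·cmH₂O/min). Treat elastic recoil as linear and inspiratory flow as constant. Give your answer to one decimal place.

36.3

Per-breath work = Vt × [½(Pplat−PEEP) + (PIP−Pplat)] = 0.530 × [0.5×6.5 + 3.6] = 0.530 × 6.85 = 3.631 L·cmH2O.
Power = 10 × 3.631 = 36.31 L·cmH2O/min.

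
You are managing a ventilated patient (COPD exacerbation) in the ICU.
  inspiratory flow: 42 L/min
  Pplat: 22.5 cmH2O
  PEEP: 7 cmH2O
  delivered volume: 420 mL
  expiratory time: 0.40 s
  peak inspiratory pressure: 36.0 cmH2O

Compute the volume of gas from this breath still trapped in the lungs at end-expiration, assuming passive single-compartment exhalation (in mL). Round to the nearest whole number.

195

Flow: 42 L/min ÷ 60 = 0.7 L/s.
R = (PIP − Pplat)/V̇ = (36.0 − 22.5) / 0.7 = 13.5/0.7 = 19.286 cmH2O·s/L.
C = Vt/(Pplat − PEEP) = 420.0 / (22.5 − 7) = 420.0/15.5 = 27.097 mL/cmH2O.
τ = R × C = 19.286 × 0.0271 L/cmH2O = 0.5227 s.
Fraction remaining = e^(−Te/τ) = e^(−0.40/0.5227) = 0.4652.
Trapped volume = 420.0 × 0.4652 = 195.38 mL.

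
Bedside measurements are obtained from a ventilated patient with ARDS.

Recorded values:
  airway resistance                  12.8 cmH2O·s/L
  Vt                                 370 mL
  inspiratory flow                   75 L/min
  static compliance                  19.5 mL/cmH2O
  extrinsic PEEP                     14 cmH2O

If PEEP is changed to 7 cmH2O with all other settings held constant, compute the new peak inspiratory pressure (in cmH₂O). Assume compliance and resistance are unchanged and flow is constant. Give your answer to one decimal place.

42.0

Flow: 75 L/min ÷ 60 = 1.25 L/s.
PIP = Vt/C + R·V̇ + PEEP (constant-flow equation of motion).
Only the baseline term changes: ΔPIP = ΔPEEP = 7 − 14 = -7.0 cmH2O.
Original PIP = 370/19.5 + 12.8×1.25 + 14 = 48.974 cmH2O; new PIP = 48.974 + (-7.0) = 41.974 cmH2O.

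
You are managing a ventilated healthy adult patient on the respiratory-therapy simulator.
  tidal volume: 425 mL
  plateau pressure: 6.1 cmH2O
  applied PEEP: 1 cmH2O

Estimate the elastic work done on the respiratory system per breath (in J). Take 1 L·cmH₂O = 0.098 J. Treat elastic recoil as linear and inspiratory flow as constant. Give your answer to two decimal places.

0.11

Elastic work ≈ ½ × (Pplat − PEEP) × Vt = 0.5 × (6.1 − 1) × 0.425 L = 0.5 × 5.1 × 0.425 = 1.084 L·cmH2O.
× 0.098 J/(L·cmH2O) → 0.1062 J.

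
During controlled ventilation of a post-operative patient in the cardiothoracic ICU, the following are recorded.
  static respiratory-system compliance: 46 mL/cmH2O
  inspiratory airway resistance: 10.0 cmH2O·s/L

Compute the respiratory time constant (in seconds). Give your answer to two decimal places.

0.46

τ = R × C = 10.0 × 46 mL/cmH2O = 10.0 × 0.046 L/cmH2O = 0.46 s.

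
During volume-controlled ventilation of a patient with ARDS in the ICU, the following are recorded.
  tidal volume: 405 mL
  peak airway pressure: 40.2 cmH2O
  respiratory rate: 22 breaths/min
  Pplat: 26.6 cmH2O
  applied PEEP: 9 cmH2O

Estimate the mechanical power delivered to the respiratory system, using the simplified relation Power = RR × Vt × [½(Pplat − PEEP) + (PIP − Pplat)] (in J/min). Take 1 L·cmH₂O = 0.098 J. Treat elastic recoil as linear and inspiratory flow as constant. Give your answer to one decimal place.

19.6

Per-breath work = Vt × [½(Pplat−PEEP) + (PIP−Pplat)] = 0.405 × [0.5×17.6 + 13.6] = 0.405 × 22.4 = 9.072 L·cmH2O.
Power = 22 × 9.072 = 199.58 L·cmH2O/min.
× 0.098 J/(L·cmH2O) → 19.559 J/min.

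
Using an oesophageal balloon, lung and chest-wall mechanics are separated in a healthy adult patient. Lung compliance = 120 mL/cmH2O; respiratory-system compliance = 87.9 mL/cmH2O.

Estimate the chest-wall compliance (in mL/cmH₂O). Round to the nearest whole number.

329

1/Ccw = 1/Crs − 1/CL.
1/Ccw = 1/87.9 − 1/120 = 0.003043.
Ccw = 328.62 mL/cmH2O.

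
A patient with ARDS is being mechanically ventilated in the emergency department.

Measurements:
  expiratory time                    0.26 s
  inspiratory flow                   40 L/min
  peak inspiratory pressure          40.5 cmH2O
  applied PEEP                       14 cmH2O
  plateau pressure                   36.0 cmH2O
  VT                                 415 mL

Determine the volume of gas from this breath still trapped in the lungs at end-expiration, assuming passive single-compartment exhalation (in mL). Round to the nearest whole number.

Flow: 40 L/min ÷ 60 = 0.6667 L/s.
R = (PIP − Pplat)/V̇ = (40.5 − 36.0) / 0.6667 = 4.5/0.6667 = 6.75 cmH2O·s/L.
C = Vt/(Pplat − PEEP) = 415.0 / (36.0 − 14) = 415.0/22.0 = 18.864 mL/cmH2O.
τ = R × C = 6.75 × 0.01886 L/cmH2O = 0.1273 s.
Fraction remaining = e^(−Te/τ) = e^(−0.26/0.1273) = 0.1297.
Trapped volume = 415.0 × 0.1297 = 53.826 mL.

54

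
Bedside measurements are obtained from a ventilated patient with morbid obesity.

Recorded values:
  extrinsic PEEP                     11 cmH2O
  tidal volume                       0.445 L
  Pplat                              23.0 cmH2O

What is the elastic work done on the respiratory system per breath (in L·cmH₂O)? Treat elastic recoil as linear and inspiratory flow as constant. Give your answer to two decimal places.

2.67

Elastic work ≈ ½ × (Pplat − PEEP) × Vt = 0.5 × (23.0 − 11) × 0.445 L = 0.5 × 12.0 × 0.445 = 2.67 L·cmH2O.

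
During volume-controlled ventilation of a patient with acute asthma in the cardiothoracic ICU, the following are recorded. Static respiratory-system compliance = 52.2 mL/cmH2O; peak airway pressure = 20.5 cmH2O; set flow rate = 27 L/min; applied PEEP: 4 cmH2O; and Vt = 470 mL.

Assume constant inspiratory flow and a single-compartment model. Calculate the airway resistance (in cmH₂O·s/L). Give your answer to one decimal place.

16.7

Flow: 27 L/min ÷ 60 = 0.45 L/s.
Equation of motion (constant flow): PIP = Vt/C + R·V̇ + PEEP.
R·V̇ = PIP − Vt/C − PEEP = 20.5 − 470/52.2 − 4 = 20.5 − 9.004 − 4 = 7.496 cmH2O.
R = 7.496 / 0.45 = 16.658 cmH2O·s/L.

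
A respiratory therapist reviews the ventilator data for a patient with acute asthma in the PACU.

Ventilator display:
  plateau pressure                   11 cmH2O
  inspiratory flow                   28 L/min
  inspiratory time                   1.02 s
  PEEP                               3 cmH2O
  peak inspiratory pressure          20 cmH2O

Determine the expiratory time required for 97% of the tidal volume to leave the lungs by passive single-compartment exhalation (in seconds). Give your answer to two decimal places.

4.02

Flow: 28 L/min ÷ 60 = 0.4667 L/s.
Vt = flow × Ti = 0.4667 L/s × 1.02 s × 1000 mL/L = 476.03 mL.
R = (PIP − Pplat)/V̇ = (20 − 11) / 0.4667 = 9.0/0.4667 = 19.284 cmH2O·s/L.
C = Vt/(Pplat − PEEP) = 476.03 / (11 − 3) = 476.03/8.0 = 59.504 mL/cmH2O.
τ = R × C = 19.284 × 0.0595 L/cmH2O = 1.147 s.
t = −τ·ln(1 − 0.97) = −1.147·ln(0.03) = 4.022 s.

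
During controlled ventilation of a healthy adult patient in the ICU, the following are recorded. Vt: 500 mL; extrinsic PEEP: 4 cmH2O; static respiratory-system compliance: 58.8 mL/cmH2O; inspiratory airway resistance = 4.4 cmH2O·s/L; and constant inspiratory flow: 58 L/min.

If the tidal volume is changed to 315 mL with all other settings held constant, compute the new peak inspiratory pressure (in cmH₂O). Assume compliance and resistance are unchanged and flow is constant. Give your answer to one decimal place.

Flow: 58 L/min ÷ 60 = 0.9667 L/s.
PIP = Vt/C + R·V̇ + PEEP (constant-flow equation of motion).
Only the elastic term changes: ΔPIP = ΔVt / C = (315 − 500) / 58.8 = -3.146 cmH2O.
Original PIP = 500/58.8 + 4.4×0.9667 + 4 = 16.757 cmH2O; new PIP = 16.757 + (-3.146) = 13.611 cmH2O.

13.6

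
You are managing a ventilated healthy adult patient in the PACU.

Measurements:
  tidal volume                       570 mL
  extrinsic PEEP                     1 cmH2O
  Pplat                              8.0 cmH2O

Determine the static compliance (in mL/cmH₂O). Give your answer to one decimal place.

Cstat = Vt / (Pplat − PEEP) = 570 / (8.0 − 1) = 570 / 7.0 = 81.429 mL/cmH2O.

81.4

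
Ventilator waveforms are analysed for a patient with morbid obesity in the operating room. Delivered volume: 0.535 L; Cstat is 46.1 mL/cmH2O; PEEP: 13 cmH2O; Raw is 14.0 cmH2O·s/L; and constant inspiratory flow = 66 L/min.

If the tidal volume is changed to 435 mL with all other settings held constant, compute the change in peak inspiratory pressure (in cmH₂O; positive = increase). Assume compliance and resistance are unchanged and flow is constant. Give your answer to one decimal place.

PIP = Vt/C + R·V̇ + PEEP (constant-flow equation of motion).
Only the elastic term changes: ΔPIP = ΔVt / C = (435 − 535) / 46.1 = -2.169 cmH2O.

-2.2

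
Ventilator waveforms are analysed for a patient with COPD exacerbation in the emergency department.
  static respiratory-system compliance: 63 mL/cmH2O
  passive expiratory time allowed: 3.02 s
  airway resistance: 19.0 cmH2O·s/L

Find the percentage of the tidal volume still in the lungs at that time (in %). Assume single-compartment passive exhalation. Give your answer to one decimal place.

8.0

τ = R × C = 19.0 × 63 mL/cmH2O = 19.0 × 0.063 L/cmH2O = 1.197 s.
Passive exhalation: V(t)/V₀ = e^(−t/τ) = e^(−3.02/1.197) = 0.08022.
Fraction remaining = 0.08022 → 8.022%.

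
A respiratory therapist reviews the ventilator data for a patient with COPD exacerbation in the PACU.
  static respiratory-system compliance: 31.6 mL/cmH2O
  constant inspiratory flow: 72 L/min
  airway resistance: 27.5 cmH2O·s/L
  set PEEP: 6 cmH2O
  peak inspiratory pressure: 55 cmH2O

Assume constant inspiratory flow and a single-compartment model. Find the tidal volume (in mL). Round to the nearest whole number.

506

Flow: 72 L/min ÷ 60 = 1.2 L/s.
Equation of motion (constant flow): PIP = Vt/C + R·V̇ + PEEP.
Vt/C = PIP − R·V̇ − PEEP = 55 − 33.0 − 6 = 16.0 cmH2O.
Vt = C × 16.0 = 31.6 × 16.0 = 505.6 mL.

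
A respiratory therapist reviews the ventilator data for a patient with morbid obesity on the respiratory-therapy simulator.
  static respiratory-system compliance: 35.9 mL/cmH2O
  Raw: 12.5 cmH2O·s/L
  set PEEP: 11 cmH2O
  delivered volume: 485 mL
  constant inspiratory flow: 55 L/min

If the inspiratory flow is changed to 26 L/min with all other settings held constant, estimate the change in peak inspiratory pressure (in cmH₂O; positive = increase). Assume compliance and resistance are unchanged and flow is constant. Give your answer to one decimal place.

-6.0

Flow: 55 L/min ÷ 60 = 0.9167 L/s.
New flow: 26 L/min ÷ 60 = 0.4333 L/s.
PIP = Vt/C + R·V̇ + PEEP (constant-flow equation of motion).
Only the resistive term changes: ΔPIP = R × ΔV̇ = 12.5 × (0.4333 − 0.9167) = 12.5 × -0.4834 = -6.043 cmH2O.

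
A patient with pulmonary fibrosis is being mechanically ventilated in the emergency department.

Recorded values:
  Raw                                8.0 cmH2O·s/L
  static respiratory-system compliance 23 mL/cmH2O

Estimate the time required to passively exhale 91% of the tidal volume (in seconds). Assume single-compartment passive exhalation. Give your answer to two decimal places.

τ = R × C = 8.0 × 23 mL/cmH2O = 8.0 × 0.023 L/cmH2O = 0.184 s.
Exhaled fraction f = 1 − e^(−t/τ) → t = −τ·ln(1 − f) = −0.184·ln(0.09) = 0.4431 s.

0.44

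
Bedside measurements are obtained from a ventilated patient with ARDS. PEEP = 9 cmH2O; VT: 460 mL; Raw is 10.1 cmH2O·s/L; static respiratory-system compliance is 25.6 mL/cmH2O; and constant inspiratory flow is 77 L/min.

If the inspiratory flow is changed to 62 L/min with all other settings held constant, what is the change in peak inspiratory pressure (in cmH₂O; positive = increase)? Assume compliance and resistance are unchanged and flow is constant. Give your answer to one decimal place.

Flow: 77 L/min ÷ 60 = 1.2833 L/s.
New flow: 62 L/min ÷ 60 = 1.0333 L/s.
PIP = Vt/C + R·V̇ + PEEP (constant-flow equation of motion).
Only the resistive term changes: ΔPIP = R × ΔV̇ = 10.1 × (1.0333 − 1.2833) = 10.1 × -0.25 = -2.525 cmH2O.

-2.5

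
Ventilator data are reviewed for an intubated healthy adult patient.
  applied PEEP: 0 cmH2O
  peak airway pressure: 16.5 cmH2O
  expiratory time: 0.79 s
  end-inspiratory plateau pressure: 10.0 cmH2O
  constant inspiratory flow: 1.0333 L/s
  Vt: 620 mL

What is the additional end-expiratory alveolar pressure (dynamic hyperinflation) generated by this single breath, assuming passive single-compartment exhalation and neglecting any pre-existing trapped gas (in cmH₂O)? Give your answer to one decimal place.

R = (PIP − Pplat)/V̇ = (16.5 − 10.0) / 1.0333 = 6.5/1.0333 = 6.291 cmH2O·s/L.
C = Vt/(Pplat − PEEP) = 620.0 / (10.0 − 0) = 620.0/10.0 = 62.0 mL/cmH2O.
τ = R × C = 6.291 × 0.062 L/cmH2O = 0.39 s.
Fraction remaining = e^(−Te/τ) = e^(−0.79/0.39) = 0.1319; trapped volume = 620.0 × 0.1319 = 81.778 mL.
Additional alveolar pressure from trapping ≈ V_trapped / C = 81.778 / 62.0 = 1.319 cmH2O.

1.3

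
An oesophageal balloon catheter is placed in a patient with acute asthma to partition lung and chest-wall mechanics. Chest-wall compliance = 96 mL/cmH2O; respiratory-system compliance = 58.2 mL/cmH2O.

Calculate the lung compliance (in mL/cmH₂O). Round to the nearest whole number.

1/CL = 1/Crs − 1/Ccw.
1/CL = 1/58.2 − 1/96 = 0.006765.
CL = 147.82 mL/cmH2O.

148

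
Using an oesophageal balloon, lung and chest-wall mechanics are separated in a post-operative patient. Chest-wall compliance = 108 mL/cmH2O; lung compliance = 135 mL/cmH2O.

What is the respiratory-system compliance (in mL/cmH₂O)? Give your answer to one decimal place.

60.0

Lung and chest wall are elastances in series: 1/Crs = 1/CL + 1/Ccw.
1/Crs = 1/135 + 1/108 = 0.01667.
Crs = 59.988 mL/cmH2O.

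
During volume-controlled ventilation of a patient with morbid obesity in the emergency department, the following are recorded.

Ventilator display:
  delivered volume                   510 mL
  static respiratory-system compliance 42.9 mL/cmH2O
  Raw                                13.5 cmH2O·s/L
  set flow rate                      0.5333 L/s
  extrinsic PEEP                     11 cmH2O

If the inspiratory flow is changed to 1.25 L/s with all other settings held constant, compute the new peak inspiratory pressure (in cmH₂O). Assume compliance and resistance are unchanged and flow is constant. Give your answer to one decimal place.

PIP = Vt/C + R·V̇ + PEEP (constant-flow equation of motion).
Only the resistive term changes: ΔPIP = R × ΔV̇ = 13.5 × (1.25 − 0.5333) = 13.5 × 0.7167 = 9.675 cmH2O.
Original PIP = 510/42.9 + 13.5×0.5333 + 11 = 30.088 cmH2O; new PIP = 30.088 + (9.675) = 39.763 cmH2O.

39.8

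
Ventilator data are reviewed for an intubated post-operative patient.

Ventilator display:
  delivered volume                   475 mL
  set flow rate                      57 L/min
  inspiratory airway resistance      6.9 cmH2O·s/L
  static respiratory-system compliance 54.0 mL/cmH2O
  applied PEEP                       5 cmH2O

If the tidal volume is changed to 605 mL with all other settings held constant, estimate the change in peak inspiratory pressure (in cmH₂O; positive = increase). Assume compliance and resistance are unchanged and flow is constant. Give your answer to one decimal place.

2.4

PIP = Vt/C + R·V̇ + PEEP (constant-flow equation of motion).
Only the elastic term changes: ΔPIP = ΔVt / C = (605 − 475) / 54.0 = 2.407 cmH2O.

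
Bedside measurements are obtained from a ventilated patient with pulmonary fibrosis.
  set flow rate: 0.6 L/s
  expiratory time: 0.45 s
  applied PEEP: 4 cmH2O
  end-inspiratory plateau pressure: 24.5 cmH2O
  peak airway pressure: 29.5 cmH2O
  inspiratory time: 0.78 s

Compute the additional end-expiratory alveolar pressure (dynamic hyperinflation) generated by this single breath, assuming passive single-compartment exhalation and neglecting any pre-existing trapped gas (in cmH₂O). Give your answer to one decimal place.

Vt = flow × Ti = 0.6 L/s × 0.78 s × 1000 mL/L = 468.0 mL.
R = (PIP − Pplat)/V̇ = (29.5 − 24.5) / 0.6 = 5.0/0.6 = 8.333 cmH2O·s/L.
C = Vt/(Pplat − PEEP) = 468.0 / (24.5 − 4) = 468.0/20.5 = 22.829 mL/cmH2O.
τ = R × C = 8.333 × 0.02283 L/cmH2O = 0.1902 s.
Fraction remaining = e^(−Te/τ) = e^(−0.45/0.1902) = 0.09386; trapped volume = 468.0 × 0.09386 = 43.926 mL.
Additional alveolar pressure from trapping ≈ V_trapped / C = 43.926 / 22.829 = 1.924 cmH2O.

1.9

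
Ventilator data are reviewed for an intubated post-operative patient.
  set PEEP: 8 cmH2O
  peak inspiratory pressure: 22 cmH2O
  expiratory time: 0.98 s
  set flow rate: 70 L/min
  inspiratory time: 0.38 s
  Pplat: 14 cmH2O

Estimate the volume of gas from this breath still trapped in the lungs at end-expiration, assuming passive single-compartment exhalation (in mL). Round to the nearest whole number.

Flow: 70 L/min ÷ 60 = 1.1667 L/s.
Vt = flow × Ti = 1.1667 L/s × 0.38 s × 1000 mL/L = 443.35 mL.
R = (PIP − Pplat)/V̇ = (22 − 14) / 1.1667 = 8.0/1.1667 = 6.857 cmH2O·s/L.
C = Vt/(Pplat − PEEP) = 443.35 / (14 − 8) = 443.35/6.0 = 73.892 mL/cmH2O.
τ = R × C = 6.857 × 0.07389 L/cmH2O = 0.5067 s.
Fraction remaining = e^(−Te/τ) = e^(−0.98/0.5067) = 0.1446.
Trapped volume = 443.35 × 0.1446 = 64.108 mL.

64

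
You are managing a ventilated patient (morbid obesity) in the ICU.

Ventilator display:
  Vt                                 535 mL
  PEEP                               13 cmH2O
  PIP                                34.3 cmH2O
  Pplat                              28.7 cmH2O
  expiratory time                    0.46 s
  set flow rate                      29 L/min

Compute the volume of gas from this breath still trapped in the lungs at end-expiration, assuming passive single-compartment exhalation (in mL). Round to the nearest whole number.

Flow: 29 L/min ÷ 60 = 0.4833 L/s.
R = (PIP − Pplat)/V̇ = (34.3 − 28.7) / 0.4833 = 5.6/0.4833 = 11.587 cmH2O·s/L.
C = Vt/(Pplat − PEEP) = 535.0 / (28.7 − 13) = 535.0/15.7 = 34.076 mL/cmH2O.
τ = R × C = 11.587 × 0.03408 L/cmH2O = 0.3949 s.
Fraction remaining = e^(−Te/τ) = e^(−0.46/0.3949) = 0.312.
Trapped volume = 535.0 × 0.312 = 166.92 mL.

167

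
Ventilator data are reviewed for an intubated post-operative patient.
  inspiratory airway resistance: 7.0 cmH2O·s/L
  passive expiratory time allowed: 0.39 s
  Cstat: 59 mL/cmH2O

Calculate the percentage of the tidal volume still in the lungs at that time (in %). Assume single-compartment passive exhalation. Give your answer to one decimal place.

38.9

τ = R × C = 7.0 × 59 mL/cmH2O = 7.0 × 0.059 L/cmH2O = 0.413 s.
Passive exhalation: V(t)/V₀ = e^(−t/τ) = e^(−0.39/0.413) = 0.3889.
Fraction remaining = 0.3889 → 38.89%.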